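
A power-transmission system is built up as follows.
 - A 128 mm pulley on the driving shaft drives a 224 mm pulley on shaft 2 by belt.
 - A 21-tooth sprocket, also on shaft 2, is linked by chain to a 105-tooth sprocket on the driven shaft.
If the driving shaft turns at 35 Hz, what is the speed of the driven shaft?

4 Hz

belt 224/128 = 1.75 → 35/1.75 = 20 Hz
chain 105/21 = 5 → 20/5 = 4 Hz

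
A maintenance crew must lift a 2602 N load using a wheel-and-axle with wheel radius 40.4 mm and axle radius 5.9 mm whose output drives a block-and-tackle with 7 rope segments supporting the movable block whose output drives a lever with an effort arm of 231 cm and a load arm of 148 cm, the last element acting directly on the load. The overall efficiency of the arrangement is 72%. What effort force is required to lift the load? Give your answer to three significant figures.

Wheel-and-axle MA = R/r = 40.4/5.9 = 6.8475.
Block-and-tackle MA = number of supporting rope parts = 7.
Lever MA = effort arm / load arm = 231/148 = 1.5608.
Combined ideal MA = 6.8475 × 7 × 1.5608 = 74.813.
Actual MA = 74.813 × 0.72 = 53.865.
Effort = load / actual MA = 2602 / 53.865 = 48.306 N.

48.3 N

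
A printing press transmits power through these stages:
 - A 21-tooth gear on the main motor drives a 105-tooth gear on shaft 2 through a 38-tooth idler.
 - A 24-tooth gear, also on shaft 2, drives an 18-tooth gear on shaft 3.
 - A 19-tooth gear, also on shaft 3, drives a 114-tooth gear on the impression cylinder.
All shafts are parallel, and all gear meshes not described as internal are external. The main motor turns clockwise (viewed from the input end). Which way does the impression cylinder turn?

clockwise

the main motor → shaft 2: driver → idler → driven is 2 external meshes, 2 reversals → CW.
shaft 2 → shaft 3: external mesh, 1 reversal → CCW.
shaft 3 → the impression cylinder: external mesh, 1 reversal → CW.
4 reversals in total — an even number — so the impression cylinder turns the same way as the main motor.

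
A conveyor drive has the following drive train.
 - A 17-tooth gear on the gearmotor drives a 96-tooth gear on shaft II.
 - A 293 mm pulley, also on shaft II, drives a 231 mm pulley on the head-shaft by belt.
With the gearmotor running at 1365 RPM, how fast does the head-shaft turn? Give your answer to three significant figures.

Gear mesh: ratio = 96/17 = 5.6471, so shaft II turns at 1365 / 5.6471 = 241.72 RPM.
Belt: ratio = 231/293 = 0.7884, so the head-shaft turns at 241.72 / 0.7884 = 306.6 RPM.

307 RPM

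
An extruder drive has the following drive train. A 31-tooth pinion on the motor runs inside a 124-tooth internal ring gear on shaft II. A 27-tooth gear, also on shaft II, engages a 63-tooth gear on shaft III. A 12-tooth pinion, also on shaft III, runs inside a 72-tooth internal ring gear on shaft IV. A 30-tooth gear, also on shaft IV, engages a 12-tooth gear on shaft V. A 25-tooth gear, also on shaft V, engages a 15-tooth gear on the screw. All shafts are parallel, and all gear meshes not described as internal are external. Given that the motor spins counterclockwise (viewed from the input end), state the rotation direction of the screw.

clockwise

the motor → shaft II: internal mesh, same direction → CCW.
shaft II → shaft III: external mesh, 1 reversal → CW.
shaft III → shaft IV: internal mesh, same direction → CW.
shaft IV → shaft V: external mesh, 1 reversal → CCW.
shaft V → the screw: external mesh, 1 reversal → CW.
3 reversals in total — an odd number — so the screw turns opposite to the motor.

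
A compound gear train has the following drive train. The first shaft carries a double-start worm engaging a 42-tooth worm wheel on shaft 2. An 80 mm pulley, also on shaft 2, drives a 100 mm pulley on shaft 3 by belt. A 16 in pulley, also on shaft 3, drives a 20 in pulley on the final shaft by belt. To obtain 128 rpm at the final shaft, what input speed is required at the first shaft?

4200 rpm

Overall ratio R = 21 × 1.25 × 1.25 = 32.812.
Required input speed = output speed × R = 128 × 32.812 = 4200 rpm.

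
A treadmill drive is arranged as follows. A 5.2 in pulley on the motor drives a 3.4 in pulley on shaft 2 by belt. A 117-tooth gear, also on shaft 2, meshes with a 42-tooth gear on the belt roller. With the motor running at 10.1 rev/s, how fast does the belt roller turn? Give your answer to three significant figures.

43.0 rev/s

belt 3.4/5.2 = 0.65385 → 10.1/0.65385 = 15.447 rev/s
gear mesh 42/117 = 0.35897 → 15.447/0.35897 = 43.031 rev/s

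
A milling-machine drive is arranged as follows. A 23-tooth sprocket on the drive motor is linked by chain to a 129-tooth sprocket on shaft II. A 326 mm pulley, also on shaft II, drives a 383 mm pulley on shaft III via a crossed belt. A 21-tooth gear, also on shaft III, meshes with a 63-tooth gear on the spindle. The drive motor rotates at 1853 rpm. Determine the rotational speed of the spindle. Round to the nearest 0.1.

93.7 rpm

the drive motor → shaft II (chain, 129/23): 1853 ÷ 5.6087 = 330.38 rpm
shaft II → shaft III (belt, 383/326): 330.38 ÷ 1.1748 = 281.21 rpm
shaft III → the spindle (gear mesh, 63/21): 281.21 ÷ 3 = 93.737 rpm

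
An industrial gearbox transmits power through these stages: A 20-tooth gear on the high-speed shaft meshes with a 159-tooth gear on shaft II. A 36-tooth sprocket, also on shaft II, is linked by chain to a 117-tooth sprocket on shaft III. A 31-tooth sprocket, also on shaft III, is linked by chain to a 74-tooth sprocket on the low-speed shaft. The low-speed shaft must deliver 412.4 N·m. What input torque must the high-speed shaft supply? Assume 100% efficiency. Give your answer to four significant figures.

Overall ratio R = 7.95 × 3.25 × 2.3871 = 61.677.
Input torque = output torque / R = 412.4 / 61.677 = 6.6865 N·m.

6.686 N·m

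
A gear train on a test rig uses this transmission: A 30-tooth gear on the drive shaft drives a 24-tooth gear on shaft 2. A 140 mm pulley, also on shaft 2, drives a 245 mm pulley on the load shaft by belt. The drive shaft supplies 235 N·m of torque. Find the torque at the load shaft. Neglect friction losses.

329 N·m

Gear mesh: ratio = 24/30 = 0.8; torque at shaft 2 = 235 × 0.8 = 188 N·m.
Belt: ratio = 245/140 = 1.75; torque at the load shaft = 188 × 1.75 = 329 N·m.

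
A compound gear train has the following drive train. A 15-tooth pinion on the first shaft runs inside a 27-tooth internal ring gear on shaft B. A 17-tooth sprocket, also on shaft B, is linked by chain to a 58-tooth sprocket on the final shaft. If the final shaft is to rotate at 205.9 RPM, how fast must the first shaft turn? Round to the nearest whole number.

1264 RPM

Overall ratio R = 1.8 × 3.4118 = 6.1412.
Required input speed = output speed × R = 205.9 × 6.1412 = 1264.5 RPM.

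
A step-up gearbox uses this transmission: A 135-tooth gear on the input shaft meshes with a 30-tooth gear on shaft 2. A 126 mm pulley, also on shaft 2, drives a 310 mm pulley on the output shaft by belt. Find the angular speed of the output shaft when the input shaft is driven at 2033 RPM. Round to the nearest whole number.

3718 RPM

Gear mesh: ratio = 30/135 = 0.22222, so shaft 2 turns at 2033 / 0.22222 = 9148.5 RPM.
Belt: ratio = 310/126 = 2.4603, so the output shaft turns at 9148.5 / 2.4603 = 3718.4 RPM.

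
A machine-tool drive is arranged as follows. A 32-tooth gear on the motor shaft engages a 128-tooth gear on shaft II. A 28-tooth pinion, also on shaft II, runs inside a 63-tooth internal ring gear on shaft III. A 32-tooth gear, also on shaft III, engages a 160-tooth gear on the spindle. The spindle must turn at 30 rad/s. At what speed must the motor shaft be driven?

Overall ratio R = 4 × 2.25 × 5 = 45.
Required input speed = output speed × R = 30 × 45 = 1350 rad/s.

1350 rad/s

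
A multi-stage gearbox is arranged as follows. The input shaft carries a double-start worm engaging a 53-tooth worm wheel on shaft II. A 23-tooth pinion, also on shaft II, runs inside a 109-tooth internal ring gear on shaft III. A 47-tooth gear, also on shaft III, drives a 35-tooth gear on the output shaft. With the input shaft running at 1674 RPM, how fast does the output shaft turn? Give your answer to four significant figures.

17.90 RPM

Worm: ratio = 53/2 = 26.5, so shaft II turns at 1674 / 26.5 = 63.17 RPM.
Internal gear: ratio = 109/23 = 4.7391, so shaft III turns at 63.17 / 4.7391 = 13.329 RPM.
Gear mesh: ratio = 35/47 = 0.74468, so the output shaft turns at 13.329 / 0.74468 = 17.899 RPM.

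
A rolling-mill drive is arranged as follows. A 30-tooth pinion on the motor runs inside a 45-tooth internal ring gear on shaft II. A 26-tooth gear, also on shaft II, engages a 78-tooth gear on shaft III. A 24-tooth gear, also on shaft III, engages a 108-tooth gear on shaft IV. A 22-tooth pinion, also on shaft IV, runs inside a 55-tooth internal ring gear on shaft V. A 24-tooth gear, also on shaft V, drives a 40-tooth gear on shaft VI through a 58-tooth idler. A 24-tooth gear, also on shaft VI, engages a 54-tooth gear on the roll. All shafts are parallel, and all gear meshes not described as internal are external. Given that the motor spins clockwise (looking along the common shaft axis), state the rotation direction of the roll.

counterclockwise

the motor → shaft II: internal mesh, same direction → CW.
shaft II → shaft III: external mesh, 1 reversal → CCW.
shaft III → shaft IV: external mesh, 1 reversal → CW.
shaft IV → shaft V: internal mesh, same direction → CW.
shaft V → shaft VI: driver → idler → driven is 2 external meshes, 2 reversals → CW.
shaft VI → the roll: external mesh, 1 reversal → CCW.
5 reversals in total — an odd number — so the roll turns opposite to the motor.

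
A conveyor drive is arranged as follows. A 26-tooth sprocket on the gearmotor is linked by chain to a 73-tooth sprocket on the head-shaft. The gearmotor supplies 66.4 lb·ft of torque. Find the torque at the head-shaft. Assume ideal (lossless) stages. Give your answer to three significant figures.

186 lb·ft

Chain: ratio = 73/26 = 2.8077; torque at the head-shaft = 66.4 × 2.8077 = 186.43 lb·ft.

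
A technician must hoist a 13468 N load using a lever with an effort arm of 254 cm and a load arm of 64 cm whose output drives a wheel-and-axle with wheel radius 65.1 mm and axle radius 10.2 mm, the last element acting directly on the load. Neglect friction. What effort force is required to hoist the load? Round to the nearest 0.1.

Lever MA = effort arm / load arm = 254/64 = 3.9688.
Wheel-and-axle MA = R/r = 65.1/10.2 = 6.3824.
Combined ideal MA = 3.9688 × 6.3824 = 25.33.
Effort = load / MA = 13468 / 25.33 = 531.7 N.

531.7 N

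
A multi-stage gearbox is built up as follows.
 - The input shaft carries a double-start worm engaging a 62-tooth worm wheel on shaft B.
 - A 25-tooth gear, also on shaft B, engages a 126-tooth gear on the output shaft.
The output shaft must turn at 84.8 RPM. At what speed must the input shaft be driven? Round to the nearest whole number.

13249 RPM

Overall ratio R = 31 × 5.04 = 156.24.
Required input speed = output speed × R = 84.8 × 156.24 = 13249 RPM.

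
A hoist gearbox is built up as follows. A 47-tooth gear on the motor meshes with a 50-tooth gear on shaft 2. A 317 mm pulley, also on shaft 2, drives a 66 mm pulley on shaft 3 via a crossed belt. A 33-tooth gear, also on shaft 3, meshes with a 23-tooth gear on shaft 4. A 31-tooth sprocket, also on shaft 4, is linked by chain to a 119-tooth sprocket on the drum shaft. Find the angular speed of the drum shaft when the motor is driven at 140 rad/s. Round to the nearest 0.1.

the motor → shaft 2 (gear mesh, 50/47): 140 ÷ 1.0638 = 131.6 rad/s
shaft 2 → shaft 3 (belt, 66/317): 131.6 ÷ 0.2082 = 632.08 rad/s
shaft 3 → shaft 4 (gear mesh, 23/33): 632.08 ÷ 0.69697 = 906.9 rad/s
shaft 4 → the drum shaft (chain, 119/31): 906.9 ÷ 3.8387 = 236.25 rad/s

236.3 rad/s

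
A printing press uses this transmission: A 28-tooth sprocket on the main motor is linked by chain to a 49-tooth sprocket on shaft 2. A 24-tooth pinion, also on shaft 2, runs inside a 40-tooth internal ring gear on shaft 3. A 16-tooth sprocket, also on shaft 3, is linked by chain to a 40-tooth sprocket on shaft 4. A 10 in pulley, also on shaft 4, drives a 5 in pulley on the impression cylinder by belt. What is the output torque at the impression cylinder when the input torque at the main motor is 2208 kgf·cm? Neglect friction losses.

Chain: ratio = 49/28 = 1.75; torque at shaft 2 = 2208 × 1.75 = 3864 kgf·cm.
Internal gear: ratio = 40/24 = 1.6667; torque at shaft 3 = 3864 × 1.6667 = 6440 kgf·cm.
Chain: ratio = 40/16 = 2.5; torque at shaft 4 = 6440 × 2.5 = 16100 kgf·cm.
Belt: ratio = 5/10 = 0.5; torque at the impression cylinder = 16100 × 0.5 = 8050 kgf·cm.

8050 kgf·cm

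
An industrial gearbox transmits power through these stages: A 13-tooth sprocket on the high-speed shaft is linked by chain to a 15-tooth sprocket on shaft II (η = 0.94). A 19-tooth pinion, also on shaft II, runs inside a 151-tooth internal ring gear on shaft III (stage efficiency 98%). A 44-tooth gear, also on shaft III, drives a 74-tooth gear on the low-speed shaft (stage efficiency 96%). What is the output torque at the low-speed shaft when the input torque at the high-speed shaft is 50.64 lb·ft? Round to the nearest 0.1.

690.7 lb·ft

Chain: ratio = 15/13 = 1.1538; torque at shaft II = 50.64 × 1.1538 × 0.94 = 54.925 lb·ft.
Internal gear: ratio = 151/19 = 7.9474; torque at shaft III = 54.925 × 7.9474 × 0.98 = 427.78 lb·ft.
Gear mesh: ratio = 74/44 = 1.6818; torque at the low-speed shaft = 427.78 × 1.6818 × 0.96 = 690.67 lb·ft.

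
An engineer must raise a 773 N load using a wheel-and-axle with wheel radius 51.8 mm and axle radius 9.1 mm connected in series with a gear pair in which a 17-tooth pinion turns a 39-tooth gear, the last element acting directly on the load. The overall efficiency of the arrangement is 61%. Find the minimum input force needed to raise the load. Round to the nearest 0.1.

Wheel-and-axle MA = R/r = 51.8/9.1 = 5.6923.
Gear pair MA = 39/17 = 2.2941.
Combined ideal MA = 5.6923 × 2.2941 = 13.059.
Actual MA = 13.059 × 0.61 = 7.9659.
Effort = load / actual MA = 773 / 7.9659 = 97.039 N.

97.0 N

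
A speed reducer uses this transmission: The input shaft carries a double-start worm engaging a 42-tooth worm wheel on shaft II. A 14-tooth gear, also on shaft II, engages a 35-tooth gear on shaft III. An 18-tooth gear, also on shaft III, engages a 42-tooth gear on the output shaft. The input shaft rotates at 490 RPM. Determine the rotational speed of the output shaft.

4 RPM

worm 42/2 = 21 → 490/21 = 23.333 RPM
gear mesh 35/14 = 2.5 → 23.333/2.5 = 9.3333 RPM
gear mesh 42/18 = 2.3333 → 9.3333/2.3333 = 4 RPM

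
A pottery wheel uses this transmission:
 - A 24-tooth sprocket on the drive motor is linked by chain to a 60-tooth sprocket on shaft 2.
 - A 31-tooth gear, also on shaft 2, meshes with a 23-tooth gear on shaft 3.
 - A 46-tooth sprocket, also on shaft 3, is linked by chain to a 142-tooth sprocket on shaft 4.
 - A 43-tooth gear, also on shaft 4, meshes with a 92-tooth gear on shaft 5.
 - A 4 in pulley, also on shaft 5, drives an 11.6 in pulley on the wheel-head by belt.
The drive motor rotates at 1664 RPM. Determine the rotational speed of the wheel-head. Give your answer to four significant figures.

Chain: ratio = 60/24 = 2.5, so shaft 2 turns at 1664 / 2.5 = 665.6 RPM.
Gear mesh: ratio = 23/31 = 0.74194, so shaft 3 turns at 665.6 / 0.74194 = 897.11 RPM.
Chain: ratio = 142/46 = 3.087, so shaft 4 turns at 897.11 / 3.087 = 290.61 RPM.
Gear mesh: ratio = 92/43 = 2.1395, so shaft 5 turns at 290.61 / 2.1395 = 135.83 RPM.
Belt: ratio = 11.6/4 = 2.9, so the wheel-head turns at 135.83 / 2.9 = 46.838 RPM.

46.84 RPM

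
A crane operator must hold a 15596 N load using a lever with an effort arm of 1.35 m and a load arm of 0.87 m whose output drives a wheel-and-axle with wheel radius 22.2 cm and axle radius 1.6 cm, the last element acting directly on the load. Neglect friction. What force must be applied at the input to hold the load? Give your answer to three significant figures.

Lever MA = effort arm / load arm = 1.35/0.87 = 1.5517.
Wheel-and-axle MA = R/r = 22.2/1.6 = 13.875.
Combined ideal MA = 1.5517 × 13.875 = 21.53.
Effort = load / MA = 15596 / 21.53 = 724.38 N.

724 N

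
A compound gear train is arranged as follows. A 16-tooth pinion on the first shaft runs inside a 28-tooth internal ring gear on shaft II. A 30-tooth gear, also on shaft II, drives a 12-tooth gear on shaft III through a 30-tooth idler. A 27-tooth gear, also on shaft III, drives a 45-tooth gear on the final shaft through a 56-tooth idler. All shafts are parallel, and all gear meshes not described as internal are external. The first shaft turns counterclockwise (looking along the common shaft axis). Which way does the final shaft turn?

the first shaft → shaft II: internal mesh, same direction → CCW.
shaft II → shaft III: driver → idler → driven is 2 external meshes, 2 reversals → CCW.
shaft III → the final shaft: driver → idler → driven is 2 external meshes, 2 reversals → CCW.
4 reversals in total — an even number — so the final shaft turns the same way as the first shaft.

counterclockwise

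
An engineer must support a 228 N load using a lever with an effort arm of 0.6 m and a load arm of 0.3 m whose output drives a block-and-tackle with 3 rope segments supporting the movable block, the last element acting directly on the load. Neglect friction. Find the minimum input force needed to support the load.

38 N

Lever MA = effort arm / load arm = 0.6/0.3 = 2.
Block-and-tackle MA = number of supporting rope parts = 3.
Combined ideal MA = 2 × 3 = 6.
Effort = load / MA = 228 / 6 = 38 N.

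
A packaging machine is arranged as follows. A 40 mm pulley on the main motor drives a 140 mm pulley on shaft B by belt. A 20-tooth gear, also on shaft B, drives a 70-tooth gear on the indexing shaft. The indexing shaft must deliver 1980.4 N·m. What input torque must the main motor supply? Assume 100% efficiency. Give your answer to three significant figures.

Overall ratio R = 3.5 × 3.5 = 12.25.
Input torque = output torque / R = 1980.4 / 12.25 = 161.67 N·m.

162 N·m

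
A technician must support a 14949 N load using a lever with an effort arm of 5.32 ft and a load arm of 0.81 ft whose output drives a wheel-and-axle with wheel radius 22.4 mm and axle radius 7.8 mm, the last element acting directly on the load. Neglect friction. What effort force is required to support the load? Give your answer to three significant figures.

793 N

Lever MA = effort arm / load arm = 5.32/0.81 = 6.5679.
Wheel-and-axle MA = R/r = 22.4/7.8 = 2.8718.
Combined ideal MA = 6.5679 × 2.8718 = 18.862.
Effort = load / MA = 14949 / 18.862 = 792.56 N.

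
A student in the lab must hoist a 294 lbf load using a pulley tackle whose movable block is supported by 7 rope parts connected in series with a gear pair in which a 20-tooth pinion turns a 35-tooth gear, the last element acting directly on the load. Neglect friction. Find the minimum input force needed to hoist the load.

24 lbf

Block-and-tackle MA = number of supporting rope parts = 7.
Gear pair MA = 35/20 = 1.75.
Combined ideal MA = 7 × 1.75 = 12.25.
Effort = load / MA = 294 / 12.25 = 24 lbf.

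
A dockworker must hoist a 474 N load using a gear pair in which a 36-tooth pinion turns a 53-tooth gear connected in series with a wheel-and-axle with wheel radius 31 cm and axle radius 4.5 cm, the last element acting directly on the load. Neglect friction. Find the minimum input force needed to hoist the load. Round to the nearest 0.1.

46.7 N

Gear pair MA = 53/36 = 1.4722.
Wheel-and-axle MA = R/r = 31/4.5 = 6.8889.
Combined ideal MA = 1.4722 × 6.8889 = 10.142.
Effort = load / MA = 474 / 10.142 = 46.736 N.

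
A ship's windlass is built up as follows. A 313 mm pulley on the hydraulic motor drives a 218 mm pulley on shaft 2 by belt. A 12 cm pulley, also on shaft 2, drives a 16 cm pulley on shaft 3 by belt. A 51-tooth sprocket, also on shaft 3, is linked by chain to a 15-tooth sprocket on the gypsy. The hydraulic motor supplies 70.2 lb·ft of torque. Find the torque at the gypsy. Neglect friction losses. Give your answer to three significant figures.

After the belt (218/313): 70.2 × 0.69649 = 48.893 lb·ft
After the belt (16/12): 48.893 × 1.3333 = 65.191 lb·ft
After the chain (15/51): 65.191 × 0.29412 = 19.174 lb·ft

19.2 lb·ft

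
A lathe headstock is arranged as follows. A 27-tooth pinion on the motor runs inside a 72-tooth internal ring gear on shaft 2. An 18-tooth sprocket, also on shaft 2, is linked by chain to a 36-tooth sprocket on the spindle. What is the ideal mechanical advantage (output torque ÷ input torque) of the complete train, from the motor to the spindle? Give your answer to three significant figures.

5.33

Each stage contributes driven/driver: internal gear 72/27 = 2.6667, chain 36/18 = 2.
Overall: 2.6667 × 2 = 5.3333.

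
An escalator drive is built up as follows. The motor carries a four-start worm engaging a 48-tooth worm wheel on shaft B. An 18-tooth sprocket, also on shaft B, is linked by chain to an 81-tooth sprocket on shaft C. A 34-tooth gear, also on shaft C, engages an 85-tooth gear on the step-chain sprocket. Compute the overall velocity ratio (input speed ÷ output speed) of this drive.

135

Each stage contributes driven/driver: worm 48/4 = 12, chain 81/18 = 4.5, gear mesh 85/34 = 2.5.
Overall: 12 × 4.5 × 2.5 = 135.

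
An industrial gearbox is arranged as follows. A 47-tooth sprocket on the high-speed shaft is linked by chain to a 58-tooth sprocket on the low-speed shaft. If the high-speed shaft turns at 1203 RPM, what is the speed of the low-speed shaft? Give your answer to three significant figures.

Chain: ratio = 58/47 = 1.234, so the low-speed shaft turns at 1203 / 1.234 = 974.84 RPM.

975 RPM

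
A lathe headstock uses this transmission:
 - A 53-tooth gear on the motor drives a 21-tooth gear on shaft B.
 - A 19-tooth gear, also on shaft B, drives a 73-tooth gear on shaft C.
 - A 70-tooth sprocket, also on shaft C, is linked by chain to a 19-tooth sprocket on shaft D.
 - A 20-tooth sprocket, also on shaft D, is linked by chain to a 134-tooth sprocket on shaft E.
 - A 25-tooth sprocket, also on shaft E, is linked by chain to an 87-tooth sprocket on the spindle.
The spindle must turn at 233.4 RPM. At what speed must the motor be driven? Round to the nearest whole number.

2249 RPM

Overall ratio R = 0.39623 × 3.8421 × 0.27143 × 6.7 × 3.48 = 9.6343.
Required input speed = output speed × R = 233.4 × 9.6343 = 2248.7 RPM.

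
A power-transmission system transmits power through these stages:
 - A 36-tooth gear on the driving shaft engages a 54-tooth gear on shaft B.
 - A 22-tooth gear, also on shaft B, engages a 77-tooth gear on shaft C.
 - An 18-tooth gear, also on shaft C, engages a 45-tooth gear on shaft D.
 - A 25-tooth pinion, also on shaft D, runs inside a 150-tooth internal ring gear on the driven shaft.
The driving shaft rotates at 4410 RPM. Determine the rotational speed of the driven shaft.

Gear mesh: ratio = 54/36 = 1.5, so shaft B turns at 4410 / 1.5 = 2940 RPM.
Gear mesh: ratio = 77/22 = 3.5, so shaft C turns at 2940 / 3.5 = 840 RPM.
Gear mesh: ratio = 45/18 = 2.5, so shaft D turns at 840 / 2.5 = 336 RPM.
Internal gear: ratio = 150/25 = 6, so the driven shaft turns at 336 / 6 = 56 RPM.

56 RPM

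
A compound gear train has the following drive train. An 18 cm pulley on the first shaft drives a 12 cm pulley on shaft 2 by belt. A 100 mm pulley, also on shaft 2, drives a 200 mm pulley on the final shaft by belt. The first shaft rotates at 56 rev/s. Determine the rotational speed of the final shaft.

42 rev/s

the first shaft → shaft 2 (belt, 12/18): 56 ÷ 0.66667 = 84 rev/s
shaft 2 → the final shaft (belt, 200/100): 84 ÷ 2 = 42 rev/s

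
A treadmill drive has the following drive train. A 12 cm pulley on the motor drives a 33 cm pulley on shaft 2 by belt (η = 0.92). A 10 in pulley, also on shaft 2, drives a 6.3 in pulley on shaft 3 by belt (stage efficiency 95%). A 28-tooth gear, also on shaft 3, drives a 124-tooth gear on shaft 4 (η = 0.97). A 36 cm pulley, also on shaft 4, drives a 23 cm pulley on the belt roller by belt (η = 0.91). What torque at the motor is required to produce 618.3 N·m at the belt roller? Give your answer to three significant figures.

Overall ratio R = 2.75 × 0.63 × 4.4286 × 0.63889 = 4.9019; overall efficiency η = 0.92 × 0.95 × 0.97 × 0.91 = 0.7715.
Input torque = output torque / (R × η) = 618.3 / (4.9019 × 0.7715) = 163.5 N·m.

163 N·m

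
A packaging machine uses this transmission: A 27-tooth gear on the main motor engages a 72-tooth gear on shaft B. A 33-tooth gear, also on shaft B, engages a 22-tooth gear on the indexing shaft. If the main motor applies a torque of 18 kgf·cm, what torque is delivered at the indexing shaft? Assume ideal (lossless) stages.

Gear mesh: ratio = 72/27 = 2.6667; torque at shaft B = 18 × 2.6667 = 48 kgf·cm.
Gear mesh: ratio = 22/33 = 0.66667; torque at the indexing shaft = 48 × 0.66667 = 32 kgf·cm.

32 kgf·cm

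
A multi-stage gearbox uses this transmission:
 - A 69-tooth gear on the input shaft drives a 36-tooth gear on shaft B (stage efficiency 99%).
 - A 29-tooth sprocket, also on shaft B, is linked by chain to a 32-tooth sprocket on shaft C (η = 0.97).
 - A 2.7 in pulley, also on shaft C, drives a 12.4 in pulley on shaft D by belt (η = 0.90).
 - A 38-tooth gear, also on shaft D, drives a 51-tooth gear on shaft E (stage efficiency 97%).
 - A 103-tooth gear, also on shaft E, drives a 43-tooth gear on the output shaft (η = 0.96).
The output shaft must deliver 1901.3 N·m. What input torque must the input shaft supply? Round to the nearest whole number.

Overall ratio R = 0.52174 × 1.1034 × 4.5926 × 1.3421 × 0.41748 = 1.4814; overall efficiency η = 0.99 × 0.97 × 0.90 × 0.97 × 0.96 = 0.8048.
Input torque = output torque / (R × η) = 1901.3 / (1.4814 × 0.8048) = 1594.7 N·m.

1595 N·m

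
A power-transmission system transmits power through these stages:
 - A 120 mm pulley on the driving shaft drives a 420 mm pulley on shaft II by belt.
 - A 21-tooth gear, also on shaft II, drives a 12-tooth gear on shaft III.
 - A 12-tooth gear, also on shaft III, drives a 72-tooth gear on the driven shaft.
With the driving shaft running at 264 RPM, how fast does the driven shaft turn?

belt 420/120 = 3.5 → 264/3.5 = 75.429 RPM
gear mesh 12/21 = 0.57143 → 75.429/0.57143 = 132 RPM
gear mesh 72/12 = 6 → 132/6 = 22 RPM

22 RPM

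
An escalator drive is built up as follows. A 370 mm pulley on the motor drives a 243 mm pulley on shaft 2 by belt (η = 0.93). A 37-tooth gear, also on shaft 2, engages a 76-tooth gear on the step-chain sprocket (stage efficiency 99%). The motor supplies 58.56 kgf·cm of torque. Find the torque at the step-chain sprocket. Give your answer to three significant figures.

72.7 kgf·cm

After the belt (243/370): 58.56 × 0.65676 × 0.93 = 35.767 kgf·cm
After the gear mesh (76/37): 35.767 × 2.0541 × 0.99 = 72.734 kgf·cm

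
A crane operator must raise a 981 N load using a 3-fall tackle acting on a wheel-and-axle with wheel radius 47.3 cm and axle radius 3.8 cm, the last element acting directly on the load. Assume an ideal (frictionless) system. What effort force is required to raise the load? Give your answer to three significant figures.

Block-and-tackle MA = number of supporting rope parts = 3.
Wheel-and-axle MA = R/r = 47.3/3.8 = 12.447.
Combined ideal MA = 3 × 12.447 = 37.342.
Effort = load / MA = 981 / 37.342 = 26.271 N.

26.3 N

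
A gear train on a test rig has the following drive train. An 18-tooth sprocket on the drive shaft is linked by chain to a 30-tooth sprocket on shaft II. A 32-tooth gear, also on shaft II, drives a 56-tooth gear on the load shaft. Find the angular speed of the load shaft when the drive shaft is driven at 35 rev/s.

chain 30/18 = 1.6667 → 35/1.6667 = 21 rev/s
gear mesh 56/32 = 1.75 → 21/1.75 = 12 rev/s

12 rev/s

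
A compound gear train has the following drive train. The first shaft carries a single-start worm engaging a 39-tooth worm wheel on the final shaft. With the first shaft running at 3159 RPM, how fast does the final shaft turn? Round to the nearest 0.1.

81.0 RPM

Worm: ratio = 39/1 = 39, so the final shaft turns at 3159 / 39 = 81 RPM.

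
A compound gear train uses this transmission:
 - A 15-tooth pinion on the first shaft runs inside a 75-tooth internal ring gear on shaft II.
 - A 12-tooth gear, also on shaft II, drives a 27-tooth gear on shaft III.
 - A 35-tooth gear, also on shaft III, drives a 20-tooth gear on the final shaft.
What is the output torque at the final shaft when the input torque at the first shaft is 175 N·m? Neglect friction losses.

After the internal gear (75/15): 175 × 5 = 875 N·m
After the gear mesh (27/12): 875 × 2.25 = 1968.8 N·m
After the gear mesh (20/35): 1968.8 × 0.57143 = 1125 N·m

1125 N·m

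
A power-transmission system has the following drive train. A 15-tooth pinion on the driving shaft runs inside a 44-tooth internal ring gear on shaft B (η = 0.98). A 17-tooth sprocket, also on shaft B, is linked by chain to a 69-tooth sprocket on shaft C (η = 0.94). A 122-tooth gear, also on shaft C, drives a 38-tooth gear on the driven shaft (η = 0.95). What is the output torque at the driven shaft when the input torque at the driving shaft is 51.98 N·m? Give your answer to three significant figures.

internal gear 44/15 = 2.9333 → τ = 51.98·2.9333·0.98 = 149.43 N·m
chain 69/17 = 4.0588 → τ = 149.43·4.0588·0.94 = 570.1 N·m
gear mesh 38/122 = 0.31148 → τ = 570.1·0.31148·0.95 = 168.69 N·m

169 N·m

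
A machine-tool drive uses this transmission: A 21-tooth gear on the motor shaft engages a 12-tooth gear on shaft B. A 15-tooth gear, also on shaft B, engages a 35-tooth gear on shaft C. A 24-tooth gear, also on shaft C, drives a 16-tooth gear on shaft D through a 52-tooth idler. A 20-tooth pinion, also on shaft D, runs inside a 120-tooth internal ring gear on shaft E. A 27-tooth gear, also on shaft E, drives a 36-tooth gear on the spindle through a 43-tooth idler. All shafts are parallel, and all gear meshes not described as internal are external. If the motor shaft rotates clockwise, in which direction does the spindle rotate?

clockwise

the motor shaft → shaft B: external mesh, 1 reversal → CCW.
shaft B → shaft C: external mesh, 1 reversal → CW.
shaft C → shaft D: driver → idler → driven is 2 external meshes, 2 reversals → CW.
shaft D → shaft E: internal mesh, same direction → CW.
shaft E → the spindle: driver → idler → driven is 2 external meshes, 2 reversals → CW.
6 reversals in total — an even number — so the spindle turns the same way as the motor shaft.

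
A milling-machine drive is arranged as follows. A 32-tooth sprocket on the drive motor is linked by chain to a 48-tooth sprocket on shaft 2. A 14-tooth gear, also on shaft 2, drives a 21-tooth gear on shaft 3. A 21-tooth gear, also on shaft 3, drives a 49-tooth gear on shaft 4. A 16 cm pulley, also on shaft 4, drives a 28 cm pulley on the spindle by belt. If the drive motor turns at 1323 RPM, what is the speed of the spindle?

the drive motor → shaft 2 (chain, 48/32): 1323 ÷ 1.5 = 882 RPM
shaft 2 → shaft 3 (gear mesh, 21/14): 882 ÷ 1.5 = 588 RPM
shaft 3 → shaft 4 (gear mesh, 49/21): 588 ÷ 2.3333 = 252 RPM
shaft 4 → the spindle (belt, 28/16): 252 ÷ 1.75 = 144 RPM

144 RPM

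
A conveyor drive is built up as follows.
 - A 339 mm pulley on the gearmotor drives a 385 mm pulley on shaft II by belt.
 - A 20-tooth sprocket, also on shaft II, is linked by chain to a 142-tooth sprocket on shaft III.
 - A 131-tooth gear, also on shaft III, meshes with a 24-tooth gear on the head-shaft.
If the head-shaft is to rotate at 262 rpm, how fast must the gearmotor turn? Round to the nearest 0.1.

Overall ratio R = 1.1357 × 7.1 × 0.18321 = 1.4773.
Required input speed = output speed × R = 262 × 1.4773 = 387.04 rpm.

387.0 rpm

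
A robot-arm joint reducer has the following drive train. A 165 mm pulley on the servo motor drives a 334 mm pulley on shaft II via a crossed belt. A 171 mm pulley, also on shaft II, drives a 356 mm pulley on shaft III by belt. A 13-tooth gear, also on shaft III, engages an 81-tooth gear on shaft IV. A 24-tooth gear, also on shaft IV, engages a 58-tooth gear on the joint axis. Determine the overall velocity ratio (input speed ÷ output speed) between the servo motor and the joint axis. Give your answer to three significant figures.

Each stage contributes driven/driver: belt 334/165 = 2.0242, belt 356/171 = 2.0819, gear mesh 81/13 = 6.2308, gear mesh 58/24 = 2.4167.
Overall: 2.0242 × 2.0819 × 6.2308 × 2.4167 = 63.456.

63.5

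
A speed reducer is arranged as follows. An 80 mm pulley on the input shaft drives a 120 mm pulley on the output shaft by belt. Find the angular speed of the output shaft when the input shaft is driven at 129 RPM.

86 RPM

Belt: ratio = 120/80 = 1.5, so the output shaft turns at 129 / 1.5 = 86 RPM.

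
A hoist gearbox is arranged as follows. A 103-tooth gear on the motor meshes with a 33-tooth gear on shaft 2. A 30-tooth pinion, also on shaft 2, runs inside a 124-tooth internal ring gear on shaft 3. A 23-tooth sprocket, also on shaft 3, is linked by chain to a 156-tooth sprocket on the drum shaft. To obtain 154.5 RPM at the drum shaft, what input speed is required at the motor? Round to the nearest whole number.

Overall ratio R = 0.32039 × 4.1333 × 6.7826 = 8.982.
Required input speed = output speed × R = 154.5 × 8.982 = 1387.7 RPM.

1388 RPM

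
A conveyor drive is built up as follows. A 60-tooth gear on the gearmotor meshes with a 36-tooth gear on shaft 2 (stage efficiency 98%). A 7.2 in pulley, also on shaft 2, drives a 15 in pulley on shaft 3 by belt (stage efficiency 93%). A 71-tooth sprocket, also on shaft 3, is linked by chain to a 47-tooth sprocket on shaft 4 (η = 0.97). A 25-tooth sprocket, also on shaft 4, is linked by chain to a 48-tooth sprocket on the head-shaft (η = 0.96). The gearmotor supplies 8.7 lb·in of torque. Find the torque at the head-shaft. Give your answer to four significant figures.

11.73 lb·in

gear mesh 36/60 = 0.6 → τ = 8.7·0.6·0.98 = 5.1156 lb·in
belt 15/7.2 = 2.0833 → τ = 5.1156·2.0833·0.93 = 9.9115 lb·in
chain 47/71 = 0.66197 → τ = 9.9115·0.66197·0.97 = 6.3643 lb·in
chain 48/25 = 1.92 → τ = 6.3643·1.92·0.96 = 11.731 lb·in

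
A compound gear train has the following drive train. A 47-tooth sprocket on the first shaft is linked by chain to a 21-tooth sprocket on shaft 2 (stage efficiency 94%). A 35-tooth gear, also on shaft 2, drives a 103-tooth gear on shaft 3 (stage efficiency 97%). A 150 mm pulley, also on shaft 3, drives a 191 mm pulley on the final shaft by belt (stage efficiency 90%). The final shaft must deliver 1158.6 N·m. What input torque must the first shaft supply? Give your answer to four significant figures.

Overall ratio R = 0.44681 × 2.9429 × 1.2733 = 1.6743; overall efficiency η = 0.94 × 0.97 × 0.90 = 0.8206.
Input torque = output torque / (R × η) = 1158.6 / (1.6743 × 0.8206) = 843.25 N·m.

843.3 N·m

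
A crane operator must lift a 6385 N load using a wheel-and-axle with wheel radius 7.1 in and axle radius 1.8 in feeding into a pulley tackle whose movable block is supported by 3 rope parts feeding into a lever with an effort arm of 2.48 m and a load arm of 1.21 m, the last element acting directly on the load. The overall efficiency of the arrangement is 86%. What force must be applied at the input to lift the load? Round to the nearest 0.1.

306.1 N

Wheel-and-axle MA = R/r = 7.1/1.8 = 3.9444.
Block-and-tackle MA = number of supporting rope parts = 3.
Lever MA = effort arm / load arm = 2.48/1.21 = 2.0496.
Combined ideal MA = 3.9444 × 3 × 2.0496 = 24.253.
Actual MA = 24.253 × 0.86 = 20.858.
Effort = load / actual MA = 6385 / 20.858 = 306.12 N.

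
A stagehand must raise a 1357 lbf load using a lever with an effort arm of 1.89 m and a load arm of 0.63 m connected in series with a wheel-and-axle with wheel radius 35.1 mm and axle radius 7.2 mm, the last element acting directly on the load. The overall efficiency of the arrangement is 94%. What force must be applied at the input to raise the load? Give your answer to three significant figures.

Lever MA = effort arm / load arm = 1.89/0.63 = 3.
Wheel-and-axle MA = R/r = 35.1/7.2 = 4.875.
Combined ideal MA = 3 × 4.875 = 14.625.
Actual MA = 14.625 × 0.94 = 13.747.
Effort = load / actual MA = 1357 / 13.747 = 98.709 lbf.

98.7 lbf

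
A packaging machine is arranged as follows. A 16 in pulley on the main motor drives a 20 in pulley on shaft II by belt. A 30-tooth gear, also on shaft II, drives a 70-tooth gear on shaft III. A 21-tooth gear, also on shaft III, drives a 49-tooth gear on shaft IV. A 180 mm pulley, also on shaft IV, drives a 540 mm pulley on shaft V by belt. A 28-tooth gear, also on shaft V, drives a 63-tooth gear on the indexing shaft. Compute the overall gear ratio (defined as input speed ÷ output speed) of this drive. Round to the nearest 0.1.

Each stage contributes driven/driver: belt 20/16 = 1.25, gear mesh 70/30 = 2.3333, gear mesh 49/21 = 2.3333, belt 540/180 = 3, gear mesh 63/28 = 2.25.
Overall: 1.25 × 2.3333 × 2.3333 × 3 × 2.25 = 45.938.

45.9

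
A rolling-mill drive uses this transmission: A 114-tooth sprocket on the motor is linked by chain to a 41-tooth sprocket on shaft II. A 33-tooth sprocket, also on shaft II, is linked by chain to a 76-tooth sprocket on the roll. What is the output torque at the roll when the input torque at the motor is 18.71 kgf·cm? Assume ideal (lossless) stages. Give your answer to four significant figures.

After the chain (41/114): 18.71 × 0.35965 = 6.729 kgf·cm
After the chain (76/33): 6.729 × 2.303 = 15.497 kgf·cm

15.50 kgf·cm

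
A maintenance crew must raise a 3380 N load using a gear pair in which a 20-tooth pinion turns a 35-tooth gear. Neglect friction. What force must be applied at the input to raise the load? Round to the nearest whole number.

Gear pair MA = 35/20 = 1.75.
Effort = load / MA = 3380 / 1.75 = 1931.4 N.

1931 N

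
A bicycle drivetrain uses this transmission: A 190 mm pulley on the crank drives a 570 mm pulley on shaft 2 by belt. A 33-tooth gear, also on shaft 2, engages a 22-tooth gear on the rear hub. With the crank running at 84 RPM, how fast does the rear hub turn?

the crank → shaft 2 (belt, 570/190): 84 ÷ 3 = 28 RPM
shaft 2 → the rear hub (gear mesh, 22/33): 28 ÷ 0.66667 = 42 RPM

42 RPM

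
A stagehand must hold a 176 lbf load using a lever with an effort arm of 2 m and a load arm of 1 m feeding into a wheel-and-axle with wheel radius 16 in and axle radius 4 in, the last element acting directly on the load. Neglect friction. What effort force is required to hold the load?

Lever MA = effort arm / load arm = 2/1 = 2.
Wheel-and-axle MA = R/r = 16/4 = 4.
Combined ideal MA = 2 × 4 = 8.
Effort = load / MA = 176 / 8 = 22 lbf.

22 lbf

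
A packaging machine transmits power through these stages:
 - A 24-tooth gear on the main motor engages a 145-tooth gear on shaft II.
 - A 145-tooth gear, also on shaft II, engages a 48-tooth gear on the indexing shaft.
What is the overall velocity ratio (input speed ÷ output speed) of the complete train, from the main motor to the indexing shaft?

2

Each stage contributes driven/driver: gear mesh 145/24 = 6.0417, gear mesh 48/145 = 0.33103.
Overall: 6.0417 × 0.33103 = 2.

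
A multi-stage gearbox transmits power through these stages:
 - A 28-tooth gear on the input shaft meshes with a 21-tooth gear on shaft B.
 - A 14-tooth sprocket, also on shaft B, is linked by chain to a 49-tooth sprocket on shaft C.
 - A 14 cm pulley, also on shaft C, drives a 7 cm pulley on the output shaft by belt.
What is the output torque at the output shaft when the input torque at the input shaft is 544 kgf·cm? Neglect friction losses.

714 kgf·cm

Gear mesh: ratio = 21/28 = 0.75; torque at shaft B = 544 × 0.75 = 408 kgf·cm.
Chain: ratio = 49/14 = 3.5; torque at shaft C = 408 × 3.5 = 1428 kgf·cm.
Belt: ratio = 7/14 = 0.5; torque at the output shaft = 1428 × 0.5 = 714 kgf·cm.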